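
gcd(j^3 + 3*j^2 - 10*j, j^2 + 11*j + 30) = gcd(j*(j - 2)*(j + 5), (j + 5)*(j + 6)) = j + 5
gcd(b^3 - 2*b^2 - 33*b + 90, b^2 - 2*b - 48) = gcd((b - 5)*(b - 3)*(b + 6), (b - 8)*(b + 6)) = b + 6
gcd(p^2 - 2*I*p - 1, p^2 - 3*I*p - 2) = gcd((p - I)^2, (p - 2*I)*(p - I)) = p - I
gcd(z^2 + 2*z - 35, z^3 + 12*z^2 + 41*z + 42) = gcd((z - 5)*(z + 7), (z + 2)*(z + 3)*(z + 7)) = z + 7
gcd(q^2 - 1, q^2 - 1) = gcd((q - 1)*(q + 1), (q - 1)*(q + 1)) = q^2 - 1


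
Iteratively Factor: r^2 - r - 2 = (r + 1)*(r - 2)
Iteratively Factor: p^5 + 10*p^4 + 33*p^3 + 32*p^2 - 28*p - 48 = (p + 3)*(p^4 + 7*p^3 + 12*p^2 - 4*p - 16) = (p + 2)*(p + 3)*(p^3 + 5*p^2 + 2*p - 8) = (p + 2)*(p + 3)*(p + 4)*(p^2 + p - 2) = (p - 1)*(p + 2)*(p + 3)*(p + 4)*(p + 2)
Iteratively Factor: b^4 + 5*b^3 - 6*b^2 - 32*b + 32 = (b + 4)*(b^3 + b^2 - 10*b + 8) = (b - 1)*(b + 4)*(b^2 + 2*b - 8) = (b - 1)*(b + 4)^2*(b - 2)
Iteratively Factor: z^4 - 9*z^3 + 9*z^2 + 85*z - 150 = (z - 5)*(z^3 - 4*z^2 - 11*z + 30) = (z - 5)^2*(z^2 + z - 6) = (z - 5)^2*(z - 2)*(z + 3)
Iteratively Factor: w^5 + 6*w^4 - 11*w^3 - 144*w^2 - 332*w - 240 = (w + 2)*(w^4 + 4*w^3 - 19*w^2 - 106*w - 120) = (w + 2)^2*(w^3 + 2*w^2 - 23*w - 60) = (w + 2)^2*(w + 4)*(w^2 - 2*w - 15) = (w - 5)*(w + 2)^2*(w + 4)*(w + 3)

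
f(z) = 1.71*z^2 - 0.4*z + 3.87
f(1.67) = 7.97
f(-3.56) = 26.97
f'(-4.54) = -15.93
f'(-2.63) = -9.39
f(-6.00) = 67.83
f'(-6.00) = -20.92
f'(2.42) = 7.88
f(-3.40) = 25.00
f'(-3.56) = -12.58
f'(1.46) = 4.59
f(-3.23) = 23.00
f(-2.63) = 16.75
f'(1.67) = 5.31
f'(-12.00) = -41.44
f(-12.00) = 254.91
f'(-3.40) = -12.03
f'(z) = 3.42*z - 0.4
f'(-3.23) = -11.45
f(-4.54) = 40.93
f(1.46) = 6.93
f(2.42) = 12.92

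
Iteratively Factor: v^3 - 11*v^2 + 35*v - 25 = (v - 5)*(v^2 - 6*v + 5) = (v - 5)^2*(v - 1)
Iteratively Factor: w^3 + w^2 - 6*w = (w + 3)*(w^2 - 2*w) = (w - 2)*(w + 3)*(w)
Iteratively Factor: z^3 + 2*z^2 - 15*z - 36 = (z + 3)*(z^2 - z - 12) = (z - 4)*(z + 3)*(z + 3)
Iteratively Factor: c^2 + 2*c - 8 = (c - 2)*(c + 4)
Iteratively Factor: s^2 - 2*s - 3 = (s + 1)*(s - 3)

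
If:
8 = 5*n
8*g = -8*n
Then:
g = -8/5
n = 8/5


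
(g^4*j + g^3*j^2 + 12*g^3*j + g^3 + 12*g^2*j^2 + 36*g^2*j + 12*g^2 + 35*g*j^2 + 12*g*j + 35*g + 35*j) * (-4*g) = -4*g^5*j - 4*g^4*j^2 - 48*g^4*j - 4*g^4 - 48*g^3*j^2 - 144*g^3*j - 48*g^3 - 140*g^2*j^2 - 48*g^2*j - 140*g^2 - 140*g*j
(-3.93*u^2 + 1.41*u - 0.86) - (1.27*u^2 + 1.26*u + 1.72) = -5.2*u^2 + 0.15*u - 2.58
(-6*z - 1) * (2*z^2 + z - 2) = -12*z^3 - 8*z^2 + 11*z + 2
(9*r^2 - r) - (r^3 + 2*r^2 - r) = -r^3 + 7*r^2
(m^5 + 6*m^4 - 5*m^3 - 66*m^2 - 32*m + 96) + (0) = m^5 + 6*m^4 - 5*m^3 - 66*m^2 - 32*m + 96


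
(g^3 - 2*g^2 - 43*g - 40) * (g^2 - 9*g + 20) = g^5 - 11*g^4 - 5*g^3 + 307*g^2 - 500*g - 800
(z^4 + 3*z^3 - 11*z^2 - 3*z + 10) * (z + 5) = z^5 + 8*z^4 + 4*z^3 - 58*z^2 - 5*z + 50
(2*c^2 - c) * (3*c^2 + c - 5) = 6*c^4 - c^3 - 11*c^2 + 5*c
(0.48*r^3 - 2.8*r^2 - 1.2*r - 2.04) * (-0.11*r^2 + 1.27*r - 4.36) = -0.0528*r^5 + 0.9176*r^4 - 5.5168*r^3 + 10.9084*r^2 + 2.6412*r + 8.8944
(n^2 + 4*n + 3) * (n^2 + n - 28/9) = n^4 + 5*n^3 + 35*n^2/9 - 85*n/9 - 28/3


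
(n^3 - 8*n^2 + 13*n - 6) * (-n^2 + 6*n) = -n^5 + 14*n^4 - 61*n^3 + 84*n^2 - 36*n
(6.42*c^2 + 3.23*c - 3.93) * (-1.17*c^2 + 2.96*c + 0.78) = -7.5114*c^4 + 15.2241*c^3 + 19.1665*c^2 - 9.1134*c - 3.0654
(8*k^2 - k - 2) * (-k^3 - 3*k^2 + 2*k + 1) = -8*k^5 - 23*k^4 + 21*k^3 + 12*k^2 - 5*k - 2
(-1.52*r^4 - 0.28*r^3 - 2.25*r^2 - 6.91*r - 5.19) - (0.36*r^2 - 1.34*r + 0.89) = -1.52*r^4 - 0.28*r^3 - 2.61*r^2 - 5.57*r - 6.08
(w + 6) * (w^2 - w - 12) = w^3 + 5*w^2 - 18*w - 72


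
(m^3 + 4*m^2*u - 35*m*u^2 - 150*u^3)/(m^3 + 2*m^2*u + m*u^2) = (m^3 + 4*m^2*u - 35*m*u^2 - 150*u^3)/(m*(m^2 + 2*m*u + u^2))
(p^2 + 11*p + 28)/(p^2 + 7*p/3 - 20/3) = 3*(p + 7)/(3*p - 5)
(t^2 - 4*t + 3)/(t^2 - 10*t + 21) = (t - 1)/(t - 7)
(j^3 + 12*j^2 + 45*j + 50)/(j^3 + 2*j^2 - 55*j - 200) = (j + 2)/(j - 8)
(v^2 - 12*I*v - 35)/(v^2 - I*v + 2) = (v^2 - 12*I*v - 35)/(v^2 - I*v + 2)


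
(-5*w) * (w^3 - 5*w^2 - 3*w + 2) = -5*w^4 + 25*w^3 + 15*w^2 - 10*w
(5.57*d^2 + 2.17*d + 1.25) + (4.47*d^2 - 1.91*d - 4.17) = 10.04*d^2 + 0.26*d - 2.92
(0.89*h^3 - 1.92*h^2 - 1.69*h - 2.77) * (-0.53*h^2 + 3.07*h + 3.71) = -0.4717*h^5 + 3.7499*h^4 - 1.6968*h^3 - 10.8434*h^2 - 14.7738*h - 10.2767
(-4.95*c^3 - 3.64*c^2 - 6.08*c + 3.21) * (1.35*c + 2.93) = -6.6825*c^4 - 19.4175*c^3 - 18.8732*c^2 - 13.4809*c + 9.4053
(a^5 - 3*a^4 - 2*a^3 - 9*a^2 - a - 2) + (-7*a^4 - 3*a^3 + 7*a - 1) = a^5 - 10*a^4 - 5*a^3 - 9*a^2 + 6*a - 3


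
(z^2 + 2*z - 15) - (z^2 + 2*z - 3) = -12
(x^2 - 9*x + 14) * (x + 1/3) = x^3 - 26*x^2/3 + 11*x + 14/3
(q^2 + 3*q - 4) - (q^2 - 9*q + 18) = 12*q - 22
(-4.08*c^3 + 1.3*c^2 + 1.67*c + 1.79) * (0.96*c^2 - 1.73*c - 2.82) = -3.9168*c^5 + 8.3064*c^4 + 10.8598*c^3 - 4.8367*c^2 - 7.8061*c - 5.0478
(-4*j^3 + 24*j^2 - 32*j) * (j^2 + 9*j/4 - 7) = -4*j^5 + 15*j^4 + 50*j^3 - 240*j^2 + 224*j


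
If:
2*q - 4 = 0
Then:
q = 2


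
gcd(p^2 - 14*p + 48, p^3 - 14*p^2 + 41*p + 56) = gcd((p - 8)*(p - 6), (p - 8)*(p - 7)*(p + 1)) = p - 8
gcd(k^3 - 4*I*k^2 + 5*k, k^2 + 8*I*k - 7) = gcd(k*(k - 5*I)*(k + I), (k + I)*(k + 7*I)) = k + I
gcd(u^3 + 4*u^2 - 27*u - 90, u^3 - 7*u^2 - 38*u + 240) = u^2 + u - 30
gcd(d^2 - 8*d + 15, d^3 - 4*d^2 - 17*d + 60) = d^2 - 8*d + 15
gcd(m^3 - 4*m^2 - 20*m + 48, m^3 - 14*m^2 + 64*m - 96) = m - 6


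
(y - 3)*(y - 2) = y^2 - 5*y + 6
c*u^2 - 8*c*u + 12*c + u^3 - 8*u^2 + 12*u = (c + u)*(u - 6)*(u - 2)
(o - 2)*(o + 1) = o^2 - o - 2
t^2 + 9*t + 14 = (t + 2)*(t + 7)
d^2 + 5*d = d*(d + 5)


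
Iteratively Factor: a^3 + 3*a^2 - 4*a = (a)*(a^2 + 3*a - 4) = a*(a + 4)*(a - 1)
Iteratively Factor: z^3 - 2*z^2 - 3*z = (z)*(z^2 - 2*z - 3) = z*(z + 1)*(z - 3)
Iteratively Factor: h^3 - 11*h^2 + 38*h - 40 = (h - 2)*(h^2 - 9*h + 20) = (h - 5)*(h - 2)*(h - 4)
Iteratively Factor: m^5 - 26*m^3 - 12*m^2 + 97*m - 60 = (m + 4)*(m^4 - 4*m^3 - 10*m^2 + 28*m - 15) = (m + 3)*(m + 4)*(m^3 - 7*m^2 + 11*m - 5) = (m - 5)*(m + 3)*(m + 4)*(m^2 - 2*m + 1) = (m - 5)*(m - 1)*(m + 3)*(m + 4)*(m - 1)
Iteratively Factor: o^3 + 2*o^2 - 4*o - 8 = (o + 2)*(o^2 - 4) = (o - 2)*(o + 2)*(o + 2)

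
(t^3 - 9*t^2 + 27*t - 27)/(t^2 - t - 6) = (t^2 - 6*t + 9)/(t + 2)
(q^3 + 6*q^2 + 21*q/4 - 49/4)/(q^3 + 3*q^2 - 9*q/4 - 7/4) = (2*q + 7)/(2*q + 1)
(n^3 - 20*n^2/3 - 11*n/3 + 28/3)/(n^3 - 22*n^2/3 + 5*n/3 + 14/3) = (3*n + 4)/(3*n + 2)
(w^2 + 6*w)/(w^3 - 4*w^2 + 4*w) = (w + 6)/(w^2 - 4*w + 4)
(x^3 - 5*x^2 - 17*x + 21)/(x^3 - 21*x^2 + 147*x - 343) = (x^2 + 2*x - 3)/(x^2 - 14*x + 49)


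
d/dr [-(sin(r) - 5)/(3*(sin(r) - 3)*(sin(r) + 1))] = (sin(r)^2 - 10*sin(r) + 13)*cos(r)/(3*(sin(r) - 3)^2*(sin(r) + 1)^2)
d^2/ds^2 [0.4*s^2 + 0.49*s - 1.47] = 0.800000000000000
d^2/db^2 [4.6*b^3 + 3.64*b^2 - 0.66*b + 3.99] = 27.6*b + 7.28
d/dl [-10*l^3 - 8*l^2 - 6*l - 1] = -30*l^2 - 16*l - 6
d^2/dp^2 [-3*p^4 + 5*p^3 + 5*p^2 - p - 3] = -36*p^2 + 30*p + 10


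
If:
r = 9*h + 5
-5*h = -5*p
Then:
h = r/9 - 5/9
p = r/9 - 5/9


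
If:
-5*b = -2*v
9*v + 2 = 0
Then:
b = -4/45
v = -2/9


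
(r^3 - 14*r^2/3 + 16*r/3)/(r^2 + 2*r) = (3*r^2 - 14*r + 16)/(3*(r + 2))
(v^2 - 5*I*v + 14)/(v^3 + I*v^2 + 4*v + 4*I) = (v - 7*I)/(v^2 - I*v + 2)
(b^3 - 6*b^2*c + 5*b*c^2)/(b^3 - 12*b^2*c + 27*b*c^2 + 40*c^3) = b*(b - c)/(b^2 - 7*b*c - 8*c^2)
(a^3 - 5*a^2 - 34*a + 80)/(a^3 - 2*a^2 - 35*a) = (a^2 - 10*a + 16)/(a*(a - 7))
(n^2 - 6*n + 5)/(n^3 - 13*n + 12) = (n - 5)/(n^2 + n - 12)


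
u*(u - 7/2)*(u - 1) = u^3 - 9*u^2/2 + 7*u/2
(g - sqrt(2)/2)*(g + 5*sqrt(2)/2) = g^2 + 2*sqrt(2)*g - 5/2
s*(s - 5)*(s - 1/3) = s^3 - 16*s^2/3 + 5*s/3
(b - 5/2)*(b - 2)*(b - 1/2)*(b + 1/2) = b^4 - 9*b^3/2 + 19*b^2/4 + 9*b/8 - 5/4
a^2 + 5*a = a*(a + 5)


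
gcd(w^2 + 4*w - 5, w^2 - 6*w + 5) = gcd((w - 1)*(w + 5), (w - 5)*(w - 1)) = w - 1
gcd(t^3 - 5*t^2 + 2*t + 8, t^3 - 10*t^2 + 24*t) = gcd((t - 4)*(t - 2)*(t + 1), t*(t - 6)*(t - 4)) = t - 4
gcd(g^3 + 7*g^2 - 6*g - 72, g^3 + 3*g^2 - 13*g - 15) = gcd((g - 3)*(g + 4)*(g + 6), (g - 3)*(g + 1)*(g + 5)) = g - 3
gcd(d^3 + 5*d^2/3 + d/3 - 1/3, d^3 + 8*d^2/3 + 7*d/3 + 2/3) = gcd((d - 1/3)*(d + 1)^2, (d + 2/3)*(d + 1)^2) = d^2 + 2*d + 1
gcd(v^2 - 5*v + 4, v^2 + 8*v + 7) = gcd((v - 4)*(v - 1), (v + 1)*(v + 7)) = 1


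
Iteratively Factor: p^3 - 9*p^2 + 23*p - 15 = (p - 3)*(p^2 - 6*p + 5) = (p - 3)*(p - 1)*(p - 5)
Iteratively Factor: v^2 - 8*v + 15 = (v - 3)*(v - 5)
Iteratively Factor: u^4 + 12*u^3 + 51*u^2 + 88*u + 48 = (u + 1)*(u^3 + 11*u^2 + 40*u + 48) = (u + 1)*(u + 4)*(u^2 + 7*u + 12) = (u + 1)*(u + 4)^2*(u + 3)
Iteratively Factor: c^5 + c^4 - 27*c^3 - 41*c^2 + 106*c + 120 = (c - 2)*(c^4 + 3*c^3 - 21*c^2 - 83*c - 60) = (c - 5)*(c - 2)*(c^3 + 8*c^2 + 19*c + 12) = (c - 5)*(c - 2)*(c + 3)*(c^2 + 5*c + 4) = (c - 5)*(c - 2)*(c + 1)*(c + 3)*(c + 4)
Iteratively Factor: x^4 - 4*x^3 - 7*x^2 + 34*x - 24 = (x + 3)*(x^3 - 7*x^2 + 14*x - 8) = (x - 4)*(x + 3)*(x^2 - 3*x + 2) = (x - 4)*(x - 2)*(x + 3)*(x - 1)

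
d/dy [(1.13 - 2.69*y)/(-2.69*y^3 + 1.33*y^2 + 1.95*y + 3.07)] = (-14.4722*y^3 + 12.6968*y^2 - 3.0058*y - 10.4618)/(7.2361*y^6 - 7.1554*y^5 - 8.7221*y^4 - 11.3296*y^3 + 11.9687*y^2 + 11.973*y + 9.4249)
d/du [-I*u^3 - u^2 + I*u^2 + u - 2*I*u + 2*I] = -3*I*u^2 - 2*u*(1 - I) + 1 - 2*I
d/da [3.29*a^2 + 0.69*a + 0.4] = 6.58*a + 0.69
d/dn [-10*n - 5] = -10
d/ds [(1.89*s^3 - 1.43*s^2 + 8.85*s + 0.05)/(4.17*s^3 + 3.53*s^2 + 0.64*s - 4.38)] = (12.6348*s^4 - 71.3898*s^3 - 57.6158*s^2 + 12.1738*s - 38.795)/(17.3889*s^6 + 29.4402*s^5 + 17.7985*s^4 - 32.0108*s^3 - 30.5132*s^2 - 5.6064*s + 19.1844)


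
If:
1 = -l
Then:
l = -1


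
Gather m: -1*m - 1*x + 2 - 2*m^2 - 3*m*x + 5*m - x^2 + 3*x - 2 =-2*m^2 + m*(4 - 3*x) - x^2 + 2*x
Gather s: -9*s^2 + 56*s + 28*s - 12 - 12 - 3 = -9*s^2 + 84*s - 27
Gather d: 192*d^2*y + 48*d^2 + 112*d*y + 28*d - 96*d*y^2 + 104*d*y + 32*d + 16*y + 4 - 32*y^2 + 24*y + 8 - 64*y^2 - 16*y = d^2*(192*y + 48) + d*(-96*y^2 + 216*y + 60) - 96*y^2 + 24*y + 12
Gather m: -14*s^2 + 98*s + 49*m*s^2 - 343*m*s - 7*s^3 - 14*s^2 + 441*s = m*(49*s^2 - 343*s) - 7*s^3 - 28*s^2 + 539*s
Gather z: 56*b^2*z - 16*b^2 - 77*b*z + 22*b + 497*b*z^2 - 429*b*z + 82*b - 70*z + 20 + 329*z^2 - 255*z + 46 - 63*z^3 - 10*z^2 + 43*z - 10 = -16*b^2 + 104*b - 63*z^3 + z^2*(497*b + 319) + z*(56*b^2 - 506*b - 282) + 56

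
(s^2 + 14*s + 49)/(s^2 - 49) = (s + 7)/(s - 7)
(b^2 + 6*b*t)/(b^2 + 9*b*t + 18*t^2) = b/(b + 3*t)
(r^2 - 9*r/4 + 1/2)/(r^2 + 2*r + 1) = (4*r^2 - 9*r + 2)/(4*(r^2 + 2*r + 1))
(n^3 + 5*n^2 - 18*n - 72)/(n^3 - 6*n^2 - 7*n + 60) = (n + 6)/(n - 5)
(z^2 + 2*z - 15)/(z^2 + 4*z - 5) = (z - 3)/(z - 1)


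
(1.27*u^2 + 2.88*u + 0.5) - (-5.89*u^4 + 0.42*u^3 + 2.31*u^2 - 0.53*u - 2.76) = 5.89*u^4 - 0.42*u^3 - 1.04*u^2 + 3.41*u + 3.26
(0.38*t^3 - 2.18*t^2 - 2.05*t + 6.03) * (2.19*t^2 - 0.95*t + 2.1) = 0.8322*t^5 - 5.1352*t^4 - 1.6205*t^3 + 10.5752*t^2 - 10.0335*t + 12.663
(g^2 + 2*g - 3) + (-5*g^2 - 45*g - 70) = -4*g^2 - 43*g - 73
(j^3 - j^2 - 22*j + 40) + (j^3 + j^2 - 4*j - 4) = 2*j^3 - 26*j + 36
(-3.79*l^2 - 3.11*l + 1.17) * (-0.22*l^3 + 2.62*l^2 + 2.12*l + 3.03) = 0.8338*l^5 - 9.2456*l^4 - 16.4404*l^3 - 15.0115*l^2 - 6.9429*l + 3.5451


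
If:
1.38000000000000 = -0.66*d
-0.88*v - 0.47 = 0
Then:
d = -2.09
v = -0.53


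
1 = 1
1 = 1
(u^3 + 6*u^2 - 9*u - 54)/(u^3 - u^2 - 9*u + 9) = (u + 6)/(u - 1)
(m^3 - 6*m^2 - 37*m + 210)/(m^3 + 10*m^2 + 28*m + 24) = (m^2 - 12*m + 35)/(m^2 + 4*m + 4)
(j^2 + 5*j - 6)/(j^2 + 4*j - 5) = (j + 6)/(j + 5)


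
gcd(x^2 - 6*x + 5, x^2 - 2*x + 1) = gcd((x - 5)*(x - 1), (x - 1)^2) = x - 1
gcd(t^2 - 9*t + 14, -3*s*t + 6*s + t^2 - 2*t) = t - 2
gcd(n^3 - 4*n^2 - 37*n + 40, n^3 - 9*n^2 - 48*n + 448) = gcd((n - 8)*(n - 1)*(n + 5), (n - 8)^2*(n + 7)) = n - 8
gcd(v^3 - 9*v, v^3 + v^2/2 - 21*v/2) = v^2 - 3*v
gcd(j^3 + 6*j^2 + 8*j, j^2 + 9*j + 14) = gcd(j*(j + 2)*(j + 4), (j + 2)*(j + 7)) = j + 2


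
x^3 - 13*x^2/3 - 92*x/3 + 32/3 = (x - 8)*(x - 1/3)*(x + 4)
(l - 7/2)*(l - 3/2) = l^2 - 5*l + 21/4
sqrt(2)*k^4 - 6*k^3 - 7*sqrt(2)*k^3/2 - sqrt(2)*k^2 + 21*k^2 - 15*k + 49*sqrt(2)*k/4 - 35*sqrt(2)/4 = (k - 5/2)*(k - 1)*(k - 7*sqrt(2)/2)*(sqrt(2)*k + 1)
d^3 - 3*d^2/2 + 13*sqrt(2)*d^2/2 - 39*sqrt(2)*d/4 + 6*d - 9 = (d - 3/2)*(d + sqrt(2)/2)*(d + 6*sqrt(2))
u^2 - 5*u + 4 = (u - 4)*(u - 1)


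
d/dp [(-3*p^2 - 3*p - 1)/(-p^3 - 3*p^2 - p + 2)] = (-3*p^4 - 6*p^3 - 9*p^2 - 18*p - 7)/(p^6 + 6*p^5 + 11*p^4 + 2*p^3 - 11*p^2 - 4*p + 4)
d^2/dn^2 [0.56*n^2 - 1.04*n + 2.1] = 1.12000000000000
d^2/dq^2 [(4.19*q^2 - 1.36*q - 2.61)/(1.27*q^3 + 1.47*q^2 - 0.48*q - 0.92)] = (13.516102*q^6 - 13.161264*q^5 - 50.424588*q^4 - 11.0462319999999*q^3 - 9.36230999999999*q^2 - 18.283032*q + 0.0317680000000025)/(2.048383*q^9 + 7.112889*q^8 + 5.910453*q^7 - 6.651753*q^6 - 12.53916*q^5 - 1.583028*q^4 + 7.009104*q^3 + 3.09672*q^2 - 1.218816*q - 0.778688)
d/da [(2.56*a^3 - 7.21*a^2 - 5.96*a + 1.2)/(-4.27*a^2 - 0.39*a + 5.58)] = (-10.9312*a^4 - 1.9968*a^3 + 20.2171*a^2 - 70.2156*a - 32.7888)/(18.2329*a^4 + 3.3306*a^3 - 47.5011*a^2 - 4.3524*a + 31.1364)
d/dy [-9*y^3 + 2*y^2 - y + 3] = -27*y^2 + 4*y - 1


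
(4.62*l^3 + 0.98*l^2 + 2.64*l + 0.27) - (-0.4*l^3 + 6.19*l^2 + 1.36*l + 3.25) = 5.02*l^3 - 5.21*l^2 + 1.28*l - 2.98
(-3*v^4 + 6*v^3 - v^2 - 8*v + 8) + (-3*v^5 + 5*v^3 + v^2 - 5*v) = -3*v^5 - 3*v^4 + 11*v^3 - 13*v + 8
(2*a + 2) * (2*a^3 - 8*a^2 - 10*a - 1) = 4*a^4 - 12*a^3 - 36*a^2 - 22*a - 2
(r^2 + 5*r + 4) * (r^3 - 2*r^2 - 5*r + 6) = r^5 + 3*r^4 - 11*r^3 - 27*r^2 + 10*r + 24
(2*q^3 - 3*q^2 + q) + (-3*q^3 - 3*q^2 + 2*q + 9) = -q^3 - 6*q^2 + 3*q + 9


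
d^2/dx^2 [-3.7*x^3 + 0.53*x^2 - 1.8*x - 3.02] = 1.06 - 22.2*x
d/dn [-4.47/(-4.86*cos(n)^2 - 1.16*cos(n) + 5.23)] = (43.4484*cos(n) + 5.1852)*sin(n)/(4.86*cos(n)^2 + 1.16*cos(n) - 5.23)^2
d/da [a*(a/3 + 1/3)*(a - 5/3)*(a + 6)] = 4*a^3/3 + 16*a^2/3 - 34*a/9 - 10/3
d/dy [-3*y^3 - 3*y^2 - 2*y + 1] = -9*y^2 - 6*y - 2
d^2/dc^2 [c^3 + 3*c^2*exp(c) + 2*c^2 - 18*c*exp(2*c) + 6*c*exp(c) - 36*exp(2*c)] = 3*c^2*exp(c) - 72*c*exp(2*c) + 18*c*exp(c) + 6*c - 216*exp(2*c) + 18*exp(c) + 4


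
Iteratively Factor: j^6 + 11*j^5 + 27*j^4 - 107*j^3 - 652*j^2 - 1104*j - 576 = (j + 4)*(j^5 + 7*j^4 - j^3 - 103*j^2 - 240*j - 144) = (j + 3)*(j + 4)*(j^4 + 4*j^3 - 13*j^2 - 64*j - 48) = (j - 4)*(j + 3)*(j + 4)*(j^3 + 8*j^2 + 19*j + 12) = (j - 4)*(j + 3)^2*(j + 4)*(j^2 + 5*j + 4) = (j - 4)*(j + 3)^2*(j + 4)^2*(j + 1)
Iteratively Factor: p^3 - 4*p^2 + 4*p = (p)*(p^2 - 4*p + 4) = p*(p - 2)*(p - 2)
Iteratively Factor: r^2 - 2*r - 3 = (r + 1)*(r - 3)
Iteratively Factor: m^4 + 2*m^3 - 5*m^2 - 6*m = (m + 3)*(m^3 - m^2 - 2*m) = m*(m + 3)*(m^2 - m - 2) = m*(m - 2)*(m + 3)*(m + 1)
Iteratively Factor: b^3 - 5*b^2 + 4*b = (b - 1)*(b^2 - 4*b) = b*(b - 1)*(b - 4)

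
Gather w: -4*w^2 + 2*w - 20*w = -4*w^2 - 18*w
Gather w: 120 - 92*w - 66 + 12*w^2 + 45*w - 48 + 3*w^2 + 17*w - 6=15*w^2 - 30*w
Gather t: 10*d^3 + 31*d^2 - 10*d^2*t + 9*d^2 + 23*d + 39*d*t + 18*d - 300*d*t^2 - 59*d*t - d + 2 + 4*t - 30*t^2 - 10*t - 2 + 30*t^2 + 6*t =10*d^3 + 40*d^2 - 300*d*t^2 + 40*d + t*(-10*d^2 - 20*d)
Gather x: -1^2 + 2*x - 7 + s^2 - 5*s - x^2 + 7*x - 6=s^2 - 5*s - x^2 + 9*x - 14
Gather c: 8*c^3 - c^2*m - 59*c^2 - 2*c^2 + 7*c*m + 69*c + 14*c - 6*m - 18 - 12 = 8*c^3 + c^2*(-m - 61) + c*(7*m + 83) - 6*m - 30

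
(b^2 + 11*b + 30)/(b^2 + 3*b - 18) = (b + 5)/(b - 3)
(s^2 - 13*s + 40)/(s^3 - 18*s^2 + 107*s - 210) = (s - 8)/(s^2 - 13*s + 42)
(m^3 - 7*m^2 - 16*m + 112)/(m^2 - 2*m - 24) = (m^2 - 11*m + 28)/(m - 6)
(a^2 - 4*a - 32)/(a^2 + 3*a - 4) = (a - 8)/(a - 1)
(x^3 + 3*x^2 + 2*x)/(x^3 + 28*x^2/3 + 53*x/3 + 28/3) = 3*x*(x + 2)/(3*x^2 + 25*x + 28)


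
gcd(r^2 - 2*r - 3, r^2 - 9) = r - 3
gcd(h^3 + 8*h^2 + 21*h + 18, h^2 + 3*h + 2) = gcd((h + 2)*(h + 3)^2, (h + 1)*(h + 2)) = h + 2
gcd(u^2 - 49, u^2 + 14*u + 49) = u + 7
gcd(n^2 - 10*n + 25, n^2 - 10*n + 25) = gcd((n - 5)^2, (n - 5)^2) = n^2 - 10*n + 25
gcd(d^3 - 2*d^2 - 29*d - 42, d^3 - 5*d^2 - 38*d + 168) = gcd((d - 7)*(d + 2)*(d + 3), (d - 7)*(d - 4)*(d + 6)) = d - 7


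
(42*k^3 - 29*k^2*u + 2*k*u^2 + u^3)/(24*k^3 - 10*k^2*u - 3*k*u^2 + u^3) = (-21*k^2 + 4*k*u + u^2)/(-12*k^2 - k*u + u^2)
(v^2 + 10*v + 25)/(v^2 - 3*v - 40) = (v + 5)/(v - 8)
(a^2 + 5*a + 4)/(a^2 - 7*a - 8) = (a + 4)/(a - 8)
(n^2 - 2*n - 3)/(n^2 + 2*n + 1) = (n - 3)/(n + 1)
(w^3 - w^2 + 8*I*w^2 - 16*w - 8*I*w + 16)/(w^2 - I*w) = (w^3 + w^2*(-1 + 8*I) - 8*w*(2 + I) + 16)/(w*(w - I))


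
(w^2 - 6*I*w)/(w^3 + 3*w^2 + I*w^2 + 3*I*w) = (w - 6*I)/(w^2 + w*(3 + I) + 3*I)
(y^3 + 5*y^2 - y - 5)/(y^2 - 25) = (y^2 - 1)/(y - 5)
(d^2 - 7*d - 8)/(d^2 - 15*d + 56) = (d + 1)/(d - 7)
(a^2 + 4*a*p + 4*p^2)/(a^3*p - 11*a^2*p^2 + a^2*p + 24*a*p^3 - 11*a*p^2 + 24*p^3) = (a^2 + 4*a*p + 4*p^2)/(p*(a^3 - 11*a^2*p + a^2 + 24*a*p^2 - 11*a*p + 24*p^2))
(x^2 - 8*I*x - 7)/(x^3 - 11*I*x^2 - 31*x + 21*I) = 1/(x - 3*I)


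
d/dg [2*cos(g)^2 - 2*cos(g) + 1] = 2*sin(g) - 2*sin(2*g)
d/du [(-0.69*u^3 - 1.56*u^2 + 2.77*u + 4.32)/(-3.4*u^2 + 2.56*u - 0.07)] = (2.346*u^4 - 3.5328*u^3 + 5.5693*u^2 + 29.5944*u - 11.2531)/(11.56*u^4 - 17.408*u^3 + 7.0296*u^2 - 0.3584*u + 0.0049)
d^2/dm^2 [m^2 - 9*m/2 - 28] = 2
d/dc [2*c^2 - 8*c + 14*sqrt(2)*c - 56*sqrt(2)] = 4*c - 8 + 14*sqrt(2)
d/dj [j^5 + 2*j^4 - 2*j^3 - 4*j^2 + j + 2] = 5*j^4 + 8*j^3 - 6*j^2 - 8*j + 1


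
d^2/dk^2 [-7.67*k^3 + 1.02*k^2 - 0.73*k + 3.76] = 2.04 - 46.02*k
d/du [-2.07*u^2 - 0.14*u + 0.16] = -4.14*u - 0.14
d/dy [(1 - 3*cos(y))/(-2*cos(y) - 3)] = -11*sin(y)/(2*cos(y) + 3)^2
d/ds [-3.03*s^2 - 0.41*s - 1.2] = -6.06*s - 0.41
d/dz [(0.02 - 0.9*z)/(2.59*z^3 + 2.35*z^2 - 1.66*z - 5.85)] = (4.662*z^3 + 1.9596*z^2 - 0.0940000000000001*z + 5.2982)/(6.7081*z^6 + 12.173*z^5 - 3.0763*z^4 - 38.105*z^3 - 24.7394*z^2 + 19.422*z + 34.2225)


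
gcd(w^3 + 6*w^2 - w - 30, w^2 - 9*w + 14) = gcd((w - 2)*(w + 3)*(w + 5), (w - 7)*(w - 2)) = w - 2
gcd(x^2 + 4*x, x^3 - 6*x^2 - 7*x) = x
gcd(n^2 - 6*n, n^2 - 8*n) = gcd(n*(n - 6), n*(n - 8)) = n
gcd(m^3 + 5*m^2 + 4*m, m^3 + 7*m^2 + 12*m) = m^2 + 4*m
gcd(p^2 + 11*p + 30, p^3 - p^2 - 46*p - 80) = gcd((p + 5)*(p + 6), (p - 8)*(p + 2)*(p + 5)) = p + 5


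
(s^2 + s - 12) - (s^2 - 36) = s + 24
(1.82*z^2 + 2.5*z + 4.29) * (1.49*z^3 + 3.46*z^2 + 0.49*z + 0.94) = 2.7118*z^5 + 10.0222*z^4 + 15.9339*z^3 + 17.7792*z^2 + 4.4521*z + 4.0326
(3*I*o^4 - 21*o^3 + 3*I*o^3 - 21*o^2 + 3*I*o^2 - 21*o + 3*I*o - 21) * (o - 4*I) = 3*I*o^5 - 9*o^4 + 3*I*o^4 - 9*o^3 + 87*I*o^3 - 9*o^2 + 87*I*o^2 - 9*o + 84*I*o + 84*I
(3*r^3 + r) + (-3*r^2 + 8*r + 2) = 3*r^3 - 3*r^2 + 9*r + 2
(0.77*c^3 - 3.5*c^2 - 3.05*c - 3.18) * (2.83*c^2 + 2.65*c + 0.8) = 2.1791*c^5 - 7.8645*c^4 - 17.2905*c^3 - 19.8819*c^2 - 10.867*c - 2.544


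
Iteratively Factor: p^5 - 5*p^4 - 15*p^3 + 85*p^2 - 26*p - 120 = (p - 2)*(p^4 - 3*p^3 - 21*p^2 + 43*p + 60) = (p - 2)*(p + 1)*(p^3 - 4*p^2 - 17*p + 60) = (p - 3)*(p - 2)*(p + 1)*(p^2 - p - 20) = (p - 3)*(p - 2)*(p + 1)*(p + 4)*(p - 5)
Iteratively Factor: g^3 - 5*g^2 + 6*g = (g - 3)*(g^2 - 2*g) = g*(g - 3)*(g - 2)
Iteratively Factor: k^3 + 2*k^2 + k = (k + 1)*(k^2 + k) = k*(k + 1)*(k + 1)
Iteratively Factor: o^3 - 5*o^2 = (o)*(o^2 - 5*o) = o*(o - 5)*(o)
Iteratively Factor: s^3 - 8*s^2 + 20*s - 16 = (s - 2)*(s^2 - 6*s + 8) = (s - 2)^2*(s - 4)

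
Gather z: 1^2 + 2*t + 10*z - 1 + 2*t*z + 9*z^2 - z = 2*t + 9*z^2 + z*(2*t + 9)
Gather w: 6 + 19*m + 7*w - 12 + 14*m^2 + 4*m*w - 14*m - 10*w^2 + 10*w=14*m^2 + 5*m - 10*w^2 + w*(4*m + 17) - 6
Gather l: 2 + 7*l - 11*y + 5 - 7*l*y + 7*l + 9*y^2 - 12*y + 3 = l*(14 - 7*y) + 9*y^2 - 23*y + 10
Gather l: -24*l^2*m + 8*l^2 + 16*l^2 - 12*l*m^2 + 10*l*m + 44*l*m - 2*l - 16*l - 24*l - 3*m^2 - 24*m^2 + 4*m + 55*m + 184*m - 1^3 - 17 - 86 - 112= l^2*(24 - 24*m) + l*(-12*m^2 + 54*m - 42) - 27*m^2 + 243*m - 216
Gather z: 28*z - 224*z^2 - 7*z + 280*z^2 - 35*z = 56*z^2 - 14*z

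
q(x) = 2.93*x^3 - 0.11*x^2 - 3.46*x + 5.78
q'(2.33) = 43.75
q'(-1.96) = 30.74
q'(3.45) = 100.40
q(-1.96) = -9.92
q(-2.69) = -42.74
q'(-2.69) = 60.74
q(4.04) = 183.21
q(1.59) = 11.78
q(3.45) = 112.85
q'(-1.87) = 27.69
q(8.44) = 1730.29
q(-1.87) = -7.29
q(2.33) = 34.18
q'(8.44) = 620.83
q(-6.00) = -610.30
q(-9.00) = -2107.96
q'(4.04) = 139.12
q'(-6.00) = 314.30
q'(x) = 8.79*x^2 - 0.22*x - 3.46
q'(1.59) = 18.41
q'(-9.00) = 710.51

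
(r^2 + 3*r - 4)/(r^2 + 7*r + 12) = (r - 1)/(r + 3)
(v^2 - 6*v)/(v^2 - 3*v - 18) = v/(v + 3)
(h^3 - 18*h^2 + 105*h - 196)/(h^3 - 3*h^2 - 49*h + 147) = (h^2 - 11*h + 28)/(h^2 + 4*h - 21)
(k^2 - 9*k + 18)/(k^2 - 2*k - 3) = (k - 6)/(k + 1)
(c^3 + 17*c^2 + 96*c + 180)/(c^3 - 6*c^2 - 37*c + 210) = (c^2 + 11*c + 30)/(c^2 - 12*c + 35)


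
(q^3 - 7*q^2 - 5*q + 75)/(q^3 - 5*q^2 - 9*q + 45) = (q - 5)/(q - 3)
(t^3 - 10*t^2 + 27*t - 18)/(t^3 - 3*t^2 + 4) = (t^3 - 10*t^2 + 27*t - 18)/(t^3 - 3*t^2 + 4)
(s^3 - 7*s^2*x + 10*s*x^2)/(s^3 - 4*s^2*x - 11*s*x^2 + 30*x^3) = s/(s + 3*x)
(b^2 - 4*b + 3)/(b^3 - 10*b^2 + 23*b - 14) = (b - 3)/(b^2 - 9*b + 14)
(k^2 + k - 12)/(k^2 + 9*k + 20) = (k - 3)/(k + 5)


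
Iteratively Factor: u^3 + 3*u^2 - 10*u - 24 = (u + 4)*(u^2 - u - 6) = (u - 3)*(u + 4)*(u + 2)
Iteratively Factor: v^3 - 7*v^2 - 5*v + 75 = (v - 5)*(v^2 - 2*v - 15) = (v - 5)*(v + 3)*(v - 5)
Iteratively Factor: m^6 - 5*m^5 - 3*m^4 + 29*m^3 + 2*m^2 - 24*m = (m - 3)*(m^5 - 2*m^4 - 9*m^3 + 2*m^2 + 8*m) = (m - 3)*(m + 1)*(m^4 - 3*m^3 - 6*m^2 + 8*m) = (m - 3)*(m - 1)*(m + 1)*(m^3 - 2*m^2 - 8*m) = m*(m - 3)*(m - 1)*(m + 1)*(m^2 - 2*m - 8) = m*(m - 4)*(m - 3)*(m - 1)*(m + 1)*(m + 2)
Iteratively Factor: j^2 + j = (j + 1)*(j)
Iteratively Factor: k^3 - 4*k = (k - 2)*(k^2 + 2*k) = (k - 2)*(k + 2)*(k)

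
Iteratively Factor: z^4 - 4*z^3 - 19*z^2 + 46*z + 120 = (z - 4)*(z^3 - 19*z - 30) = (z - 5)*(z - 4)*(z^2 + 5*z + 6) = (z - 5)*(z - 4)*(z + 2)*(z + 3)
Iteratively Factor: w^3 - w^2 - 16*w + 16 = (w + 4)*(w^2 - 5*w + 4) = (w - 1)*(w + 4)*(w - 4)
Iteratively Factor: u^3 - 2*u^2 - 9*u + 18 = (u - 3)*(u^2 + u - 6) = (u - 3)*(u - 2)*(u + 3)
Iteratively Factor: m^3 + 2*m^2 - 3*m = (m - 1)*(m^2 + 3*m) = (m - 1)*(m + 3)*(m)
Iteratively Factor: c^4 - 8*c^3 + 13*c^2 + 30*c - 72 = (c - 3)*(c^3 - 5*c^2 - 2*c + 24) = (c - 3)^2*(c^2 - 2*c - 8) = (c - 4)*(c - 3)^2*(c + 2)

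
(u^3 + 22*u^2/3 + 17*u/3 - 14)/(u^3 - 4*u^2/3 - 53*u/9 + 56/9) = 3*(u + 6)/(3*u - 8)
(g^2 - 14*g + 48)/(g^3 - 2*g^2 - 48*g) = (g - 6)/(g*(g + 6))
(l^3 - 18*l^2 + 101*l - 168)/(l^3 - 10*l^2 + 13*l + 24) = (l - 7)/(l + 1)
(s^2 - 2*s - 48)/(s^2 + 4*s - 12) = (s - 8)/(s - 2)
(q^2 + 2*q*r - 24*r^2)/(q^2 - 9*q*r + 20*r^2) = (q + 6*r)/(q - 5*r)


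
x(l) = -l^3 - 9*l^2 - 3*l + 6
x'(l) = -3*l^2 - 18*l - 3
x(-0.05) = 6.13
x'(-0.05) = -2.11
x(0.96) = -6.06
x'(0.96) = -23.04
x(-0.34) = 6.02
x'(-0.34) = 2.77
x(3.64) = -172.39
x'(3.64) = -108.27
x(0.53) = 1.73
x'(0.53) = -13.38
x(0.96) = -6.06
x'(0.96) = -23.04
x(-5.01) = -79.12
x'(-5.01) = 11.88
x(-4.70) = -74.89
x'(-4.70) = 15.33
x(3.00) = -111.00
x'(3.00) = -84.00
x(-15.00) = 1401.00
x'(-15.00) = -408.00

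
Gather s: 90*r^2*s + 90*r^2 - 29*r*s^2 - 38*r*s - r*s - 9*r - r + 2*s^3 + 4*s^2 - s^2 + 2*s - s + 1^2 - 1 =90*r^2 - 10*r + 2*s^3 + s^2*(3 - 29*r) + s*(90*r^2 - 39*r + 1)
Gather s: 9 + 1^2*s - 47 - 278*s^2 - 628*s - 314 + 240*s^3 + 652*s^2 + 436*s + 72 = 240*s^3 + 374*s^2 - 191*s - 280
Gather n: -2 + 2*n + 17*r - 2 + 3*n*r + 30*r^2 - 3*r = n*(3*r + 2) + 30*r^2 + 14*r - 4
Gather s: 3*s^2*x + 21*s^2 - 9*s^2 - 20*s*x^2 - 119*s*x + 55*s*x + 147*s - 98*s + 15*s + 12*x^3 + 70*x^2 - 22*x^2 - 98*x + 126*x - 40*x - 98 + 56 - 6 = s^2*(3*x + 12) + s*(-20*x^2 - 64*x + 64) + 12*x^3 + 48*x^2 - 12*x - 48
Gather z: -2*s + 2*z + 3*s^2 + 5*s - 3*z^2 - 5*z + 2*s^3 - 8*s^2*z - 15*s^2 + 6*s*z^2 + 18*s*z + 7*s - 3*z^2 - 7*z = 2*s^3 - 12*s^2 + 10*s + z^2*(6*s - 6) + z*(-8*s^2 + 18*s - 10)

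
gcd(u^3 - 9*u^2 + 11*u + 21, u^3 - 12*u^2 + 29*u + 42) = u^2 - 6*u - 7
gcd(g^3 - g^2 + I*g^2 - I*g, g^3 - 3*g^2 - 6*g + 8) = g - 1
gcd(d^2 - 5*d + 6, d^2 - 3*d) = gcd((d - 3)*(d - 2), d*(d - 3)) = d - 3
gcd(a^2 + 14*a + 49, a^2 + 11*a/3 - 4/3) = 1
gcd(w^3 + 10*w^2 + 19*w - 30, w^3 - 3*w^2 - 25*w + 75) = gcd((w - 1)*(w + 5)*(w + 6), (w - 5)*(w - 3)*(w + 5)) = w + 5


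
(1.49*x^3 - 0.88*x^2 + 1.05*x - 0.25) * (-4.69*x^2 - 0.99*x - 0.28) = -6.9881*x^5 + 2.6521*x^4 - 4.4705*x^3 + 0.3794*x^2 - 0.0465*x + 0.07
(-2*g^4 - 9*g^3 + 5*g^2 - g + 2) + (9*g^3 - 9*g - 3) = -2*g^4 + 5*g^2 - 10*g - 1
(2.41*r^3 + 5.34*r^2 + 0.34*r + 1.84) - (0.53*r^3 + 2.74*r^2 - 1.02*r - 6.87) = 1.88*r^3 + 2.6*r^2 + 1.36*r + 8.71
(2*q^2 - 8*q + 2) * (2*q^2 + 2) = 4*q^4 - 16*q^3 + 8*q^2 - 16*q + 4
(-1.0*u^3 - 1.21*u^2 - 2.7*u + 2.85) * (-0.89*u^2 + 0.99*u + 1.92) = 0.89*u^5 + 0.0869*u^4 - 0.7149*u^3 - 7.5327*u^2 - 2.3625*u + 5.472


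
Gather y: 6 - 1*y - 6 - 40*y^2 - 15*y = -40*y^2 - 16*y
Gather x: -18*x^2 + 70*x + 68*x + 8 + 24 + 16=-18*x^2 + 138*x + 48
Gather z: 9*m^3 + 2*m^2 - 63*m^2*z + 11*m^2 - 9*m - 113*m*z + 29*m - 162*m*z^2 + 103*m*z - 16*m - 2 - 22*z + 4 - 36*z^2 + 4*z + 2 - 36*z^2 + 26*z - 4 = 9*m^3 + 13*m^2 + 4*m + z^2*(-162*m - 72) + z*(-63*m^2 - 10*m + 8)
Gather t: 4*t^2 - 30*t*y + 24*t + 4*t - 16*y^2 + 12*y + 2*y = 4*t^2 + t*(28 - 30*y) - 16*y^2 + 14*y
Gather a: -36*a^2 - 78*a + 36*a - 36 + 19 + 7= -36*a^2 - 42*a - 10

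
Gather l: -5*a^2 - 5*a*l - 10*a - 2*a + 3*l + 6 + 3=-5*a^2 - 12*a + l*(3 - 5*a) + 9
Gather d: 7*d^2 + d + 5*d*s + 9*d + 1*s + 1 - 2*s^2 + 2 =7*d^2 + d*(5*s + 10) - 2*s^2 + s + 3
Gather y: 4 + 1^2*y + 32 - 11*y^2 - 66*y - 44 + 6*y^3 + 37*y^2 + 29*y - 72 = 6*y^3 + 26*y^2 - 36*y - 80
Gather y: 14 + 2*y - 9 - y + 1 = y + 6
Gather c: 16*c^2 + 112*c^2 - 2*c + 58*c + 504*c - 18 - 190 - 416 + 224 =128*c^2 + 560*c - 400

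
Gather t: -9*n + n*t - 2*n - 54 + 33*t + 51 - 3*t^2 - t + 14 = -11*n - 3*t^2 + t*(n + 32) + 11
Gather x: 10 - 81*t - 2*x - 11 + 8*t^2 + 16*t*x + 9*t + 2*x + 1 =8*t^2 + 16*t*x - 72*t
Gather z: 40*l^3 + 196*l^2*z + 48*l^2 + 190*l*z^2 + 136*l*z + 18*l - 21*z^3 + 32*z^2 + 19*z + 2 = 40*l^3 + 48*l^2 + 18*l - 21*z^3 + z^2*(190*l + 32) + z*(196*l^2 + 136*l + 19) + 2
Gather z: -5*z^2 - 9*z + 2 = -5*z^2 - 9*z + 2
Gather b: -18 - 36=-54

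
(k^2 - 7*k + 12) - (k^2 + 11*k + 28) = -18*k - 16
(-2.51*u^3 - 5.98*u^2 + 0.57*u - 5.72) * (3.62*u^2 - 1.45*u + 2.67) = -9.0862*u^5 - 18.0081*u^4 + 4.0327*u^3 - 37.4995*u^2 + 9.8159*u - 15.2724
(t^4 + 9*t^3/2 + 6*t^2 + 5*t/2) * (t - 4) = t^5 + t^4/2 - 12*t^3 - 43*t^2/2 - 10*t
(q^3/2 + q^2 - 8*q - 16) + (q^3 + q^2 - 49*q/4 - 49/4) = 3*q^3/2 + 2*q^2 - 81*q/4 - 113/4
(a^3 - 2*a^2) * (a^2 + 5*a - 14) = a^5 + 3*a^4 - 24*a^3 + 28*a^2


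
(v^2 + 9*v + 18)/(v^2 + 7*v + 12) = (v + 6)/(v + 4)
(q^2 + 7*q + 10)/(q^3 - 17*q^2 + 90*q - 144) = (q^2 + 7*q + 10)/(q^3 - 17*q^2 + 90*q - 144)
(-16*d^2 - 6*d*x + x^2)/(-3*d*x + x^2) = (16*d^2 + 6*d*x - x^2)/(x*(3*d - x))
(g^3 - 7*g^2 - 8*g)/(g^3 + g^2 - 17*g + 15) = g*(g^2 - 7*g - 8)/(g^3 + g^2 - 17*g + 15)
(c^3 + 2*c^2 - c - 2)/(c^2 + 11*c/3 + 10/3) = 3*(c^2 - 1)/(3*c + 5)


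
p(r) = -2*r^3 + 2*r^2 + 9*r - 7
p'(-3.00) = -57.00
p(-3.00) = 38.00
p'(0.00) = 9.00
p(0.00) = -7.00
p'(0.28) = 9.65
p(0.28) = -4.37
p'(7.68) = -314.17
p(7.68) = -725.88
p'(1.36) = 3.34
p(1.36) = 3.91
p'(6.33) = -206.09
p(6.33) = -377.16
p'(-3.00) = -57.00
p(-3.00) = 38.00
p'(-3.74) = -89.89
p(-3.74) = 91.94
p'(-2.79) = -48.86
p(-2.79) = 26.89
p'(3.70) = -58.34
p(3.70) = -47.63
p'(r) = -6*r^2 + 4*r + 9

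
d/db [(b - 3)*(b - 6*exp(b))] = b - (b - 3)*(6*exp(b) - 1) - 6*exp(b)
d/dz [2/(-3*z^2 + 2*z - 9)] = 4*(3*z - 1)/(3*z^2 - 2*z + 9)^2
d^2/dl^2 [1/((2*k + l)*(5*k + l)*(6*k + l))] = 2*(1924*k^4 + 1848*k^3*l + 663*k^2*l^2 + 104*k*l^3 + 6*l^4)/(216000*k^9 + 561600*k^8*l + 627120*k^7*l^2 + 394768*k^6*l^3 + 154596*k^5*l^4 + 39156*k^4*l^5 + 6433*k^3*l^6 + 663*k^2*l^7 + 39*k*l^8 + l^9)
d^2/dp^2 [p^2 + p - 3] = 2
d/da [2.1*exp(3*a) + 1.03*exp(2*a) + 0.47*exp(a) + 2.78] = (6.3*exp(2*a) + 2.06*exp(a) + 0.47)*exp(a)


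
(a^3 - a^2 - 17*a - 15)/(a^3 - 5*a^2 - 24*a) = (a^2 - 4*a - 5)/(a*(a - 8))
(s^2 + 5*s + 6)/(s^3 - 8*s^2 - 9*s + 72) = (s + 2)/(s^2 - 11*s + 24)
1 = 1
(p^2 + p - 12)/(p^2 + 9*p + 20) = (p - 3)/(p + 5)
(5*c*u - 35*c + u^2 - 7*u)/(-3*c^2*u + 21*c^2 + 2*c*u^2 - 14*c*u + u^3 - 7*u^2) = (5*c + u)/(-3*c^2 + 2*c*u + u^2)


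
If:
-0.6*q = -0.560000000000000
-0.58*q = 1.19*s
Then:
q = 0.93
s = -0.45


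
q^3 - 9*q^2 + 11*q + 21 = (q - 7)*(q - 3)*(q + 1)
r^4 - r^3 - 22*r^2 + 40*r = r*(r - 4)*(r - 2)*(r + 5)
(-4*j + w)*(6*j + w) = -24*j^2 + 2*j*w + w^2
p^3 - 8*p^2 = p^2*(p - 8)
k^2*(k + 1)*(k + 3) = k^4 + 4*k^3 + 3*k^2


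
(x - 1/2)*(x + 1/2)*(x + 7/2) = x^3 + 7*x^2/2 - x/4 - 7/8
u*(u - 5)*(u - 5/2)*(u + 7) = u^4 - u^3/2 - 40*u^2 + 175*u/2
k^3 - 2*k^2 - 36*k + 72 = (k - 6)*(k - 2)*(k + 6)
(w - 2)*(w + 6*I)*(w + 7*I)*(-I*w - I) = -I*w^4 + 13*w^3 + I*w^3 - 13*w^2 + 44*I*w^2 - 26*w - 42*I*w - 84*I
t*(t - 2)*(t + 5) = t^3 + 3*t^2 - 10*t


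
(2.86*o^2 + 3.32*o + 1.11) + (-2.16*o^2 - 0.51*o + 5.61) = 0.7*o^2 + 2.81*o + 6.72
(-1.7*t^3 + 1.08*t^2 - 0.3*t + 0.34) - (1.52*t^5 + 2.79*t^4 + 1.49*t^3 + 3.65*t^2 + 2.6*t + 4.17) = -1.52*t^5 - 2.79*t^4 - 3.19*t^3 - 2.57*t^2 - 2.9*t - 3.83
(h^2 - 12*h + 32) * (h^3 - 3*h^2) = h^5 - 15*h^4 + 68*h^3 - 96*h^2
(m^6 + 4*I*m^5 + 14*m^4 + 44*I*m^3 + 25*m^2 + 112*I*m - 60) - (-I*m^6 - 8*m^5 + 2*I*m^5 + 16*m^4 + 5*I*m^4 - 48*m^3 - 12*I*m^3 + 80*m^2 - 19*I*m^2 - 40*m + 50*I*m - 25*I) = m^6 + I*m^6 + 8*m^5 + 2*I*m^5 - 2*m^4 - 5*I*m^4 + 48*m^3 + 56*I*m^3 - 55*m^2 + 19*I*m^2 + 40*m + 62*I*m - 60 + 25*I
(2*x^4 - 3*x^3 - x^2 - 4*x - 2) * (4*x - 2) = 8*x^5 - 16*x^4 + 2*x^3 - 14*x^2 + 4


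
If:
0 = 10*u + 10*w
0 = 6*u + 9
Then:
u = -3/2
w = 3/2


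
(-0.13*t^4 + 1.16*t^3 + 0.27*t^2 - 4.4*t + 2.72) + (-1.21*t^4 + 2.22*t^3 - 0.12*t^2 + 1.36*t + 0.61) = -1.34*t^4 + 3.38*t^3 + 0.15*t^2 - 3.04*t + 3.33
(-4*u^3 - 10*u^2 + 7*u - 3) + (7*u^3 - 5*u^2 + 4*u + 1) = 3*u^3 - 15*u^2 + 11*u - 2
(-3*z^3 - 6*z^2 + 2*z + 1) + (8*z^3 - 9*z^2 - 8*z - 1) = 5*z^3 - 15*z^2 - 6*z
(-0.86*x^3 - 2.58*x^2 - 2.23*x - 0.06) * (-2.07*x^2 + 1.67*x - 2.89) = 1.7802*x^5 + 3.9044*x^4 + 2.7929*x^3 + 3.8563*x^2 + 6.3445*x + 0.1734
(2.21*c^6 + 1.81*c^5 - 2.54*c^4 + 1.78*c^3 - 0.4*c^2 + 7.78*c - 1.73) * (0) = 0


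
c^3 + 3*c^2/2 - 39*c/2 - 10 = (c - 4)*(c + 1/2)*(c + 5)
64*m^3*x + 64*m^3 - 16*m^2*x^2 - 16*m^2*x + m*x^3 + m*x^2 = (-8*m + x)^2*(m*x + m)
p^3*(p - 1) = p^4 - p^3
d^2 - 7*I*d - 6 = (d - 6*I)*(d - I)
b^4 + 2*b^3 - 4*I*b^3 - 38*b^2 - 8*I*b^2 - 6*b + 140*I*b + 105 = (b - 5)*(b + 7)*(b - 3*I)*(b - I)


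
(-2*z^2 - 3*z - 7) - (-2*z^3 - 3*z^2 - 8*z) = 2*z^3 + z^2 + 5*z - 7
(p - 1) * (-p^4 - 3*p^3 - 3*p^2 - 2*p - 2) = -p^5 - 2*p^4 + p^2 + 2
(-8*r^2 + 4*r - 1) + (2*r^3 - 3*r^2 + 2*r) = 2*r^3 - 11*r^2 + 6*r - 1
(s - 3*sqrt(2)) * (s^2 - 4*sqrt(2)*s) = s^3 - 7*sqrt(2)*s^2 + 24*s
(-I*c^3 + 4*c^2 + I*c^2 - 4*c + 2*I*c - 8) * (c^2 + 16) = -I*c^5 + 4*c^4 + I*c^4 - 4*c^3 - 14*I*c^3 + 56*c^2 + 16*I*c^2 - 64*c + 32*I*c - 128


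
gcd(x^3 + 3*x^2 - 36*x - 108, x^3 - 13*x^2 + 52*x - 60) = x - 6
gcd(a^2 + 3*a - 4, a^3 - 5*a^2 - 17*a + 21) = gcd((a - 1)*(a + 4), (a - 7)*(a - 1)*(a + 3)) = a - 1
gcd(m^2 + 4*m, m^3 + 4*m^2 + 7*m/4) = m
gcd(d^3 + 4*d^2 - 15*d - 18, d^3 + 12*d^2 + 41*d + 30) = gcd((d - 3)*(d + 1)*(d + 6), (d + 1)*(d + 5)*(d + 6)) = d^2 + 7*d + 6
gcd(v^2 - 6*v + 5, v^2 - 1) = v - 1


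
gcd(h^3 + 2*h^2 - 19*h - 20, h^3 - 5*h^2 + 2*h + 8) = h^2 - 3*h - 4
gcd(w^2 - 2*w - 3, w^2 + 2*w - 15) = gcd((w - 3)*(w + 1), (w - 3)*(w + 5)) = w - 3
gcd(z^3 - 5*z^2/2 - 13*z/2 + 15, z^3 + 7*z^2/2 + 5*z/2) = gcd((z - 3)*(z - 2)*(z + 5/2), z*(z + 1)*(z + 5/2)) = z + 5/2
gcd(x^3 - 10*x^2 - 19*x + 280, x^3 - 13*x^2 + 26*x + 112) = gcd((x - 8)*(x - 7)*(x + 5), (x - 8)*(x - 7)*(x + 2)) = x^2 - 15*x + 56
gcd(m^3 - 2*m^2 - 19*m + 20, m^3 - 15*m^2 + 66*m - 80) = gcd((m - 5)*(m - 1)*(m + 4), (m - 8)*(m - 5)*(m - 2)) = m - 5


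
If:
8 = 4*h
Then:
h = 2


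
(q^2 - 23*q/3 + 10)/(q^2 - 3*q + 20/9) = 3*(q - 6)/(3*q - 4)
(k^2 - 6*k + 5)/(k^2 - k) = (k - 5)/k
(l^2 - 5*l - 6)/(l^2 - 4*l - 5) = (l - 6)/(l - 5)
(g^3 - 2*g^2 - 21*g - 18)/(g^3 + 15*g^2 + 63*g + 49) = (g^2 - 3*g - 18)/(g^2 + 14*g + 49)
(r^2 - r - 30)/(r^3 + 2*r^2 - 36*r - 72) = (r + 5)/(r^2 + 8*r + 12)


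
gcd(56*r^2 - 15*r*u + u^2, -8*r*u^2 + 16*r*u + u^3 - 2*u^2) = 8*r - u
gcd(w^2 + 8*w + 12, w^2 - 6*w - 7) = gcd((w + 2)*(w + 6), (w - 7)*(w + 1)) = 1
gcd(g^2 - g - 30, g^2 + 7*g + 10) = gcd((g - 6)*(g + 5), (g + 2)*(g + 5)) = g + 5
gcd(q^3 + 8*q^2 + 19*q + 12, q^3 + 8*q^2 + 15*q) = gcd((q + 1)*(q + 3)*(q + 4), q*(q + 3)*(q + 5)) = q + 3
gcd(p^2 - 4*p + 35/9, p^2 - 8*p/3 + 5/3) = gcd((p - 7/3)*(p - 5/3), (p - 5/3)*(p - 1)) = p - 5/3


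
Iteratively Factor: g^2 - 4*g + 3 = (g - 1)*(g - 3)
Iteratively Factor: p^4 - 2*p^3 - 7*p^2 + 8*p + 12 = (p - 3)*(p^3 + p^2 - 4*p - 4) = (p - 3)*(p + 2)*(p^2 - p - 2) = (p - 3)*(p - 2)*(p + 2)*(p + 1)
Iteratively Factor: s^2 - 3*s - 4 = (s + 1)*(s - 4)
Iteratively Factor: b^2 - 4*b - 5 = (b + 1)*(b - 5)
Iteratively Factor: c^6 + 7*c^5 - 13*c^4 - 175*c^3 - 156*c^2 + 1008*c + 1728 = (c + 4)*(c^5 + 3*c^4 - 25*c^3 - 75*c^2 + 144*c + 432) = (c - 4)*(c + 4)*(c^4 + 7*c^3 + 3*c^2 - 63*c - 108) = (c - 4)*(c + 3)*(c + 4)*(c^3 + 4*c^2 - 9*c - 36) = (c - 4)*(c - 3)*(c + 3)*(c + 4)*(c^2 + 7*c + 12) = (c - 4)*(c - 3)*(c + 3)*(c + 4)^2*(c + 3)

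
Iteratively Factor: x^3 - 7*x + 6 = (x - 2)*(x^2 + 2*x - 3) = (x - 2)*(x - 1)*(x + 3)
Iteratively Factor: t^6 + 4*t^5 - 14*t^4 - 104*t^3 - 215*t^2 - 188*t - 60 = (t - 5)*(t^5 + 9*t^4 + 31*t^3 + 51*t^2 + 40*t + 12) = (t - 5)*(t + 2)*(t^4 + 7*t^3 + 17*t^2 + 17*t + 6) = (t - 5)*(t + 2)^2*(t^3 + 5*t^2 + 7*t + 3) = (t - 5)*(t + 1)*(t + 2)^2*(t^2 + 4*t + 3) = (t - 5)*(t + 1)^2*(t + 2)^2*(t + 3)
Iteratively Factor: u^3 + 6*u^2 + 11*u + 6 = (u + 2)*(u^2 + 4*u + 3) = (u + 2)*(u + 3)*(u + 1)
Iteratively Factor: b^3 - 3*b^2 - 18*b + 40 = (b - 2)*(b^2 - b - 20) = (b - 5)*(b - 2)*(b + 4)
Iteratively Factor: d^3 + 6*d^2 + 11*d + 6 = (d + 3)*(d^2 + 3*d + 2) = (d + 2)*(d + 3)*(d + 1)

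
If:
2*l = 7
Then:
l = 7/2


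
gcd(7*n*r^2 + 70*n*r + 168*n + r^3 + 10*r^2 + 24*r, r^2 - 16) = r + 4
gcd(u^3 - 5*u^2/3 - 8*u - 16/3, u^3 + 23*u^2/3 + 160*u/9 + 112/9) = u + 4/3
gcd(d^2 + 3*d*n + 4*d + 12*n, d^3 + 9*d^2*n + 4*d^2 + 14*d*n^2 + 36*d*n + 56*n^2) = d + 4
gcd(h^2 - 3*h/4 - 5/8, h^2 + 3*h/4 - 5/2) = h - 5/4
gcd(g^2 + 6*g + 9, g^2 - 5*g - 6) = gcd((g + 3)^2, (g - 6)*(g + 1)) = 1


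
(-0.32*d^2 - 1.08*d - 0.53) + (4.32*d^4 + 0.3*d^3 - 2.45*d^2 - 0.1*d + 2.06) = 4.32*d^4 + 0.3*d^3 - 2.77*d^2 - 1.18*d + 1.53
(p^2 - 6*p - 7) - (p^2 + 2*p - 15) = 8 - 8*p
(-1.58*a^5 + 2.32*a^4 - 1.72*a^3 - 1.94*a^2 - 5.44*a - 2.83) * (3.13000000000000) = -4.9454*a^5 + 7.2616*a^4 - 5.3836*a^3 - 6.0722*a^2 - 17.0272*a - 8.8579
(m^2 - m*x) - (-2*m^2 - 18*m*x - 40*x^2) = 3*m^2 + 17*m*x + 40*x^2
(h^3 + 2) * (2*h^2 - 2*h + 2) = 2*h^5 - 2*h^4 + 2*h^3 + 4*h^2 - 4*h + 4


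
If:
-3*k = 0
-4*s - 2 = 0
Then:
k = 0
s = -1/2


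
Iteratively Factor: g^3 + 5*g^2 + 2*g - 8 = (g + 4)*(g^2 + g - 2) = (g + 2)*(g + 4)*(g - 1)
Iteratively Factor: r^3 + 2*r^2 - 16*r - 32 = (r - 4)*(r^2 + 6*r + 8) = (r - 4)*(r + 4)*(r + 2)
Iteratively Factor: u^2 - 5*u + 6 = (u - 2)*(u - 3)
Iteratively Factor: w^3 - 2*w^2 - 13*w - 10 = (w + 2)*(w^2 - 4*w - 5) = (w + 1)*(w + 2)*(w - 5)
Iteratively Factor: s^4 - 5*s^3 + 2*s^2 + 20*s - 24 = (s - 3)*(s^3 - 2*s^2 - 4*s + 8) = (s - 3)*(s - 2)*(s^2 - 4) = (s - 3)*(s - 2)^2*(s + 2)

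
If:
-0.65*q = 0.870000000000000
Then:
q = -1.34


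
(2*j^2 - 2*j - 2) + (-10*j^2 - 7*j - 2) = -8*j^2 - 9*j - 4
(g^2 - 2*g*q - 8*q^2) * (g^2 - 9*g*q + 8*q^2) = g^4 - 11*g^3*q + 18*g^2*q^2 + 56*g*q^3 - 64*q^4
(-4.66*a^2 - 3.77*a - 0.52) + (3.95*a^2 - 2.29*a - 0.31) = -0.71*a^2 - 6.06*a - 0.83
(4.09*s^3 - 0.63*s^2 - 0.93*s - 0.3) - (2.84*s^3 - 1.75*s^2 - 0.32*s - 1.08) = 1.25*s^3 + 1.12*s^2 - 0.61*s + 0.78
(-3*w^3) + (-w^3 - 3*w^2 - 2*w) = -4*w^3 - 3*w^2 - 2*w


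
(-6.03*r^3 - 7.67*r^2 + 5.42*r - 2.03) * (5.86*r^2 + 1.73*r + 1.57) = -35.3358*r^5 - 55.3781*r^4 + 9.025*r^3 - 14.5611*r^2 + 4.9975*r - 3.1871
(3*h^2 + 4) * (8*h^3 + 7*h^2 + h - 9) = 24*h^5 + 21*h^4 + 35*h^3 + h^2 + 4*h - 36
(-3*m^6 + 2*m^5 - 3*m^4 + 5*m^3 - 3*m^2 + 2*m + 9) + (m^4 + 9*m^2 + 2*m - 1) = -3*m^6 + 2*m^5 - 2*m^4 + 5*m^3 + 6*m^2 + 4*m + 8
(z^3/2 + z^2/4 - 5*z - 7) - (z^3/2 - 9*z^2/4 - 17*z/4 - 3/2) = 5*z^2/2 - 3*z/4 - 11/2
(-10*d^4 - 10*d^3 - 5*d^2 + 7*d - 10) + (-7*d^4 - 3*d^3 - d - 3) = -17*d^4 - 13*d^3 - 5*d^2 + 6*d - 13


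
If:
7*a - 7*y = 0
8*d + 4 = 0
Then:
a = y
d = -1/2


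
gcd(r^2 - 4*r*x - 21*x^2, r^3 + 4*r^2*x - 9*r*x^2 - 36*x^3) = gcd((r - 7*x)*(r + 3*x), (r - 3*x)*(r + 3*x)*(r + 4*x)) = r + 3*x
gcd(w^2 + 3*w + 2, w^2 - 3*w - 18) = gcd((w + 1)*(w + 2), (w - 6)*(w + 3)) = 1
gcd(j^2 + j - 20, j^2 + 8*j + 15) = j + 5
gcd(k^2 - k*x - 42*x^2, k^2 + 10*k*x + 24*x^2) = k + 6*x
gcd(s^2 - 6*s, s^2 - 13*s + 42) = s - 6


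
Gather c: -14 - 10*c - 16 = -10*c - 30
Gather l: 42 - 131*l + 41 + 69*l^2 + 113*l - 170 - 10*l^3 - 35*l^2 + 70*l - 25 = -10*l^3 + 34*l^2 + 52*l - 112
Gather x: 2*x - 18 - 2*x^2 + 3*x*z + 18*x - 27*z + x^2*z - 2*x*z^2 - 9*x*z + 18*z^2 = x^2*(z - 2) + x*(-2*z^2 - 6*z + 20) + 18*z^2 - 27*z - 18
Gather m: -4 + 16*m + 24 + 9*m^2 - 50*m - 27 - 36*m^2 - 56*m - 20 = -27*m^2 - 90*m - 27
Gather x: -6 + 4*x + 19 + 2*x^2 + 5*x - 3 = 2*x^2 + 9*x + 10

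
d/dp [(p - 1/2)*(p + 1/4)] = 2*p - 1/4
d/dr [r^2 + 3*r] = 2*r + 3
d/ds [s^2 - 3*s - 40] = 2*s - 3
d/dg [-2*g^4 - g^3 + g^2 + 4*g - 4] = -8*g^3 - 3*g^2 + 2*g + 4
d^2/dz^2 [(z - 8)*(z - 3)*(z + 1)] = 6*z - 20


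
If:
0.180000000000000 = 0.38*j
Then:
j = 0.47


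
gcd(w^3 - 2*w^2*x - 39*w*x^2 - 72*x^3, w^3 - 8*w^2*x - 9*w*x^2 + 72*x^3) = -w^2 + 5*w*x + 24*x^2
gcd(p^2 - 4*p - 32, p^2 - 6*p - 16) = p - 8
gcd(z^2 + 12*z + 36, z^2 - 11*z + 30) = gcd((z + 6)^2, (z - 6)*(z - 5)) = 1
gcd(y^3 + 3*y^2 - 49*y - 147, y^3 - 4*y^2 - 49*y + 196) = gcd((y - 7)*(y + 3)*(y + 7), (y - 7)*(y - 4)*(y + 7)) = y^2 - 49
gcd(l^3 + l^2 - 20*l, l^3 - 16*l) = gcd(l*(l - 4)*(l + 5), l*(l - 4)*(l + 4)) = l^2 - 4*l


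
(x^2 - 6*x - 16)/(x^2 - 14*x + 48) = (x + 2)/(x - 6)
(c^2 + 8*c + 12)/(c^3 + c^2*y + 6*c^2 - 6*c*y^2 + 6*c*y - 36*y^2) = (-c - 2)/(-c^2 - c*y + 6*y^2)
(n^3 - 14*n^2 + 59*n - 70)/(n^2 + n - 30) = (n^2 - 9*n + 14)/(n + 6)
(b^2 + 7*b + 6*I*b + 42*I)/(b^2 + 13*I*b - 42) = (b + 7)/(b + 7*I)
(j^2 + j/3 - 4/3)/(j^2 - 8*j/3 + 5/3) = (3*j + 4)/(3*j - 5)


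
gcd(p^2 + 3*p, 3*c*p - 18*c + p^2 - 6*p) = 1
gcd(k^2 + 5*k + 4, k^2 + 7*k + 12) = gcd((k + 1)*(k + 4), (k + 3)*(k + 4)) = k + 4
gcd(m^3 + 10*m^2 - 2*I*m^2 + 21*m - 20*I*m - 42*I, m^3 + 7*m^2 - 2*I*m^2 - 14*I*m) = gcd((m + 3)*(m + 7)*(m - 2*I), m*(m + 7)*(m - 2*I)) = m^2 + m*(7 - 2*I) - 14*I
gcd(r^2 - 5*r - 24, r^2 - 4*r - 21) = r + 3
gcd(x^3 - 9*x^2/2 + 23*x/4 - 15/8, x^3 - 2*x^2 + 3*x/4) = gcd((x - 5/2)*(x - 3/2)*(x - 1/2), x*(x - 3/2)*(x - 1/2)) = x^2 - 2*x + 3/4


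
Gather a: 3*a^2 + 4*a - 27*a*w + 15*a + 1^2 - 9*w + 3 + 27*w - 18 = 3*a^2 + a*(19 - 27*w) + 18*w - 14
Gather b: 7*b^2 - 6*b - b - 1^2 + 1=7*b^2 - 7*b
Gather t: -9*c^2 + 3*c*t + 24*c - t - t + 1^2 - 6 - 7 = -9*c^2 + 24*c + t*(3*c - 2) - 12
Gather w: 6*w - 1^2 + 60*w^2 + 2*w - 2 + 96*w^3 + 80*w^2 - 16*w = 96*w^3 + 140*w^2 - 8*w - 3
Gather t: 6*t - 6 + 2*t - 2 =8*t - 8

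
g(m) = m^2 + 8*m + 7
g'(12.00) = 32.00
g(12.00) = 247.00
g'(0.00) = 8.00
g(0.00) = 7.00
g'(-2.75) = 2.50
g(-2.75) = -7.44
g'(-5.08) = -2.16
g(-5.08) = -7.83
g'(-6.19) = -4.38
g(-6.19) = -4.20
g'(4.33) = 16.66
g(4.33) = 60.39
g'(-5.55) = -3.10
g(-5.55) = -6.60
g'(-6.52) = -5.04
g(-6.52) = -2.65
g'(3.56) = 15.12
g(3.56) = 48.15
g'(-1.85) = 4.30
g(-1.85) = -4.38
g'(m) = 2*m + 8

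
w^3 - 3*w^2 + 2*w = w*(w - 2)*(w - 1)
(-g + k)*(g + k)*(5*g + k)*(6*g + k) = -30*g^4 - 11*g^3*k + 29*g^2*k^2 + 11*g*k^3 + k^4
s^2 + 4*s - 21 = (s - 3)*(s + 7)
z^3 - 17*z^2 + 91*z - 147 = (z - 7)^2*(z - 3)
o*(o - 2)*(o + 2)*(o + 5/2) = o^4 + 5*o^3/2 - 4*o^2 - 10*o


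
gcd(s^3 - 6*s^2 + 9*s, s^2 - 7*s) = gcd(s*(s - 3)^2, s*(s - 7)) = s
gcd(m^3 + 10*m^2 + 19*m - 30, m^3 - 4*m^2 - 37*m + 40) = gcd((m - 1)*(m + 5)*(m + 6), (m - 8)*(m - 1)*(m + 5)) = m^2 + 4*m - 5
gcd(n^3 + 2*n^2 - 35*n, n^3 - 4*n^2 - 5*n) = n^2 - 5*n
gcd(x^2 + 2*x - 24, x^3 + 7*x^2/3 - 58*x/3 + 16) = x + 6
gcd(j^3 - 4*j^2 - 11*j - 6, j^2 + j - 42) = j - 6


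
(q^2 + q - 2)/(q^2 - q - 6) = (q - 1)/(q - 3)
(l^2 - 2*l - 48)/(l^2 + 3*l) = (l^2 - 2*l - 48)/(l*(l + 3))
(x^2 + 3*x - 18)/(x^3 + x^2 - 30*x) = (x - 3)/(x*(x - 5))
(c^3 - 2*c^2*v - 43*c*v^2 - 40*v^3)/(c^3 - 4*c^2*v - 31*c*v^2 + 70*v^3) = (c^2 - 7*c*v - 8*v^2)/(c^2 - 9*c*v + 14*v^2)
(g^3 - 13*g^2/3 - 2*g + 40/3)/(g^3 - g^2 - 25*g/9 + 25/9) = 3*(g^2 - 6*g + 8)/(3*g^2 - 8*g + 5)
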